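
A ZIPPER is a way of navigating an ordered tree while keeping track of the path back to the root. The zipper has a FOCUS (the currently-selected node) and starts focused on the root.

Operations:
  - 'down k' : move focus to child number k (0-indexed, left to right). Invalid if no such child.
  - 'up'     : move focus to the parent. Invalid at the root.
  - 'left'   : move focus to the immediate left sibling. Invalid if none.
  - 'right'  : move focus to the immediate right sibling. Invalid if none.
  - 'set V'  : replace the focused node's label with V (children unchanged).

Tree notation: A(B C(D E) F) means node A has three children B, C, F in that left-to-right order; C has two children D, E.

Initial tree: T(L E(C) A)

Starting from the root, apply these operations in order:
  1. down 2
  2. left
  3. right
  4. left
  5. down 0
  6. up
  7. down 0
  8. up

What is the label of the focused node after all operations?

Step 1 (down 2): focus=A path=2 depth=1 children=[] left=['L', 'E'] right=[] parent=T
Step 2 (left): focus=E path=1 depth=1 children=['C'] left=['L'] right=['A'] parent=T
Step 3 (right): focus=A path=2 depth=1 children=[] left=['L', 'E'] right=[] parent=T
Step 4 (left): focus=E path=1 depth=1 children=['C'] left=['L'] right=['A'] parent=T
Step 5 (down 0): focus=C path=1/0 depth=2 children=[] left=[] right=[] parent=E
Step 6 (up): focus=E path=1 depth=1 children=['C'] left=['L'] right=['A'] parent=T
Step 7 (down 0): focus=C path=1/0 depth=2 children=[] left=[] right=[] parent=E
Step 8 (up): focus=E path=1 depth=1 children=['C'] left=['L'] right=['A'] parent=T

Answer: E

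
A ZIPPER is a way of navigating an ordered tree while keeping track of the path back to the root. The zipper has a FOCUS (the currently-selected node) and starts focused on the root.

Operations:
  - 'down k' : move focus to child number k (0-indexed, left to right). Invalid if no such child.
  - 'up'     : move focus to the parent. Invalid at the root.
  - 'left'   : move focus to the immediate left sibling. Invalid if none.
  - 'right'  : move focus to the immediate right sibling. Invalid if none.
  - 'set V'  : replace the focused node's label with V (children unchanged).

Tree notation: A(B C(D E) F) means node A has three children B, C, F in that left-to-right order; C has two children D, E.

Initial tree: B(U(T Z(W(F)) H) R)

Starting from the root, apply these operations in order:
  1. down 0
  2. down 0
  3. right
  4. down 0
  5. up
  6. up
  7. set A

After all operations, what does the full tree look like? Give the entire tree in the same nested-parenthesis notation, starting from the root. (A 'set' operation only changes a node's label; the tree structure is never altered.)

Step 1 (down 0): focus=U path=0 depth=1 children=['T', 'Z', 'H'] left=[] right=['R'] parent=B
Step 2 (down 0): focus=T path=0/0 depth=2 children=[] left=[] right=['Z', 'H'] parent=U
Step 3 (right): focus=Z path=0/1 depth=2 children=['W'] left=['T'] right=['H'] parent=U
Step 4 (down 0): focus=W path=0/1/0 depth=3 children=['F'] left=[] right=[] parent=Z
Step 5 (up): focus=Z path=0/1 depth=2 children=['W'] left=['T'] right=['H'] parent=U
Step 6 (up): focus=U path=0 depth=1 children=['T', 'Z', 'H'] left=[] right=['R'] parent=B
Step 7 (set A): focus=A path=0 depth=1 children=['T', 'Z', 'H'] left=[] right=['R'] parent=B

Answer: B(A(T Z(W(F)) H) R)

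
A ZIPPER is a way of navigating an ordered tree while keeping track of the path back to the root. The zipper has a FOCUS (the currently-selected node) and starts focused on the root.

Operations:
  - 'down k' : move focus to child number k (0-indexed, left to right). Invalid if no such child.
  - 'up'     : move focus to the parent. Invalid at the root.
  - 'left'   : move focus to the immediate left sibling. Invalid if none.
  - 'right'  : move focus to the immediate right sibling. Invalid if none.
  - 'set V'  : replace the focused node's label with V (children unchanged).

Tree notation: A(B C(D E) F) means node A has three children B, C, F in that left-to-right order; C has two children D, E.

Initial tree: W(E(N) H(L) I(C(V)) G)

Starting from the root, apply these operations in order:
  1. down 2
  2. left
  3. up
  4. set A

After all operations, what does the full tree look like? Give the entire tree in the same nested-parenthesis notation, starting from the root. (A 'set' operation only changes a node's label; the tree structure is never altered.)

Step 1 (down 2): focus=I path=2 depth=1 children=['C'] left=['E', 'H'] right=['G'] parent=W
Step 2 (left): focus=H path=1 depth=1 children=['L'] left=['E'] right=['I', 'G'] parent=W
Step 3 (up): focus=W path=root depth=0 children=['E', 'H', 'I', 'G'] (at root)
Step 4 (set A): focus=A path=root depth=0 children=['E', 'H', 'I', 'G'] (at root)

Answer: A(E(N) H(L) I(C(V)) G)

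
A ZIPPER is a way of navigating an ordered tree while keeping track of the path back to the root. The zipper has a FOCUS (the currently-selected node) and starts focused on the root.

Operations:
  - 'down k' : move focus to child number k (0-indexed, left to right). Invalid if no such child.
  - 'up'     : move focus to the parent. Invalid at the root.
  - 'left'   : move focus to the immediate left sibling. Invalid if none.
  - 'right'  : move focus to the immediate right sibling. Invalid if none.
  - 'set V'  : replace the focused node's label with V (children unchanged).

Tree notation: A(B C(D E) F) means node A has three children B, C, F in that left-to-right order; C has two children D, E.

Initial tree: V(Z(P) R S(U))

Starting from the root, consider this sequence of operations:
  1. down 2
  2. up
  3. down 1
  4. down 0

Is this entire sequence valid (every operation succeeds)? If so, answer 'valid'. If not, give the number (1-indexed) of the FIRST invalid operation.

Step 1 (down 2): focus=S path=2 depth=1 children=['U'] left=['Z', 'R'] right=[] parent=V
Step 2 (up): focus=V path=root depth=0 children=['Z', 'R', 'S'] (at root)
Step 3 (down 1): focus=R path=1 depth=1 children=[] left=['Z'] right=['S'] parent=V
Step 4 (down 0): INVALID

Answer: 4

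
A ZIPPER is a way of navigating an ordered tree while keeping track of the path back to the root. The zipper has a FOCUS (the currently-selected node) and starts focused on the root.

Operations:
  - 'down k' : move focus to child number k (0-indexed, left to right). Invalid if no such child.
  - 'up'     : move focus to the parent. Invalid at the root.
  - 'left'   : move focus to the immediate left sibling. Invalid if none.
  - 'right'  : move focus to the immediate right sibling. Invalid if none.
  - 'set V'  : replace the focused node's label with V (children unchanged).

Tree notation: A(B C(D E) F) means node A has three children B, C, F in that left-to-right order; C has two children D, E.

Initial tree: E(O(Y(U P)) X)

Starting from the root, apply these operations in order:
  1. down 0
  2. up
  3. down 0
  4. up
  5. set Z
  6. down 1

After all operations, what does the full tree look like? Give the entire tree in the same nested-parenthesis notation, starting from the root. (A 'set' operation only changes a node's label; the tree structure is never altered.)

Answer: Z(O(Y(U P)) X)

Derivation:
Step 1 (down 0): focus=O path=0 depth=1 children=['Y'] left=[] right=['X'] parent=E
Step 2 (up): focus=E path=root depth=0 children=['O', 'X'] (at root)
Step 3 (down 0): focus=O path=0 depth=1 children=['Y'] left=[] right=['X'] parent=E
Step 4 (up): focus=E path=root depth=0 children=['O', 'X'] (at root)
Step 5 (set Z): focus=Z path=root depth=0 children=['O', 'X'] (at root)
Step 6 (down 1): focus=X path=1 depth=1 children=[] left=['O'] right=[] parent=Z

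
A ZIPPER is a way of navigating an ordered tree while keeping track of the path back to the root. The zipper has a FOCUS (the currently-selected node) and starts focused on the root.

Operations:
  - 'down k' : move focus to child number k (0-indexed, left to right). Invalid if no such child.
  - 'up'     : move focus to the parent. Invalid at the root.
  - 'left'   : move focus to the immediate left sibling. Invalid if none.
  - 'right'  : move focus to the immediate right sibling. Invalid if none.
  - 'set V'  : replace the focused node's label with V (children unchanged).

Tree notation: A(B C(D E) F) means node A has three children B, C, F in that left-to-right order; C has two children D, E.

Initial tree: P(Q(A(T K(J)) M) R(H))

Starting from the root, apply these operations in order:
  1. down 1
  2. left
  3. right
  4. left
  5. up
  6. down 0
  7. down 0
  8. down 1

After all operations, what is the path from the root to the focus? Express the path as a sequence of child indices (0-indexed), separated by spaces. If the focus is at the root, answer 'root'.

Step 1 (down 1): focus=R path=1 depth=1 children=['H'] left=['Q'] right=[] parent=P
Step 2 (left): focus=Q path=0 depth=1 children=['A', 'M'] left=[] right=['R'] parent=P
Step 3 (right): focus=R path=1 depth=1 children=['H'] left=['Q'] right=[] parent=P
Step 4 (left): focus=Q path=0 depth=1 children=['A', 'M'] left=[] right=['R'] parent=P
Step 5 (up): focus=P path=root depth=0 children=['Q', 'R'] (at root)
Step 6 (down 0): focus=Q path=0 depth=1 children=['A', 'M'] left=[] right=['R'] parent=P
Step 7 (down 0): focus=A path=0/0 depth=2 children=['T', 'K'] left=[] right=['M'] parent=Q
Step 8 (down 1): focus=K path=0/0/1 depth=3 children=['J'] left=['T'] right=[] parent=A

Answer: 0 0 1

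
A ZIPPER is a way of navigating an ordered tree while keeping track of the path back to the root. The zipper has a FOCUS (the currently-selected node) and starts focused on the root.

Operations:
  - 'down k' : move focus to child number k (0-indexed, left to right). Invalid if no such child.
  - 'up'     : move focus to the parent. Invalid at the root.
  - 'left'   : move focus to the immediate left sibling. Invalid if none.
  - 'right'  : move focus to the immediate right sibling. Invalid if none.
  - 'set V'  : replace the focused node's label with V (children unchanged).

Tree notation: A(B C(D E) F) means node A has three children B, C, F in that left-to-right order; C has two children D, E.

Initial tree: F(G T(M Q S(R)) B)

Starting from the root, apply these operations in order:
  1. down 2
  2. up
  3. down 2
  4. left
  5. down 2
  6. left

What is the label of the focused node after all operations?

Answer: Q

Derivation:
Step 1 (down 2): focus=B path=2 depth=1 children=[] left=['G', 'T'] right=[] parent=F
Step 2 (up): focus=F path=root depth=0 children=['G', 'T', 'B'] (at root)
Step 3 (down 2): focus=B path=2 depth=1 children=[] left=['G', 'T'] right=[] parent=F
Step 4 (left): focus=T path=1 depth=1 children=['M', 'Q', 'S'] left=['G'] right=['B'] parent=F
Step 5 (down 2): focus=S path=1/2 depth=2 children=['R'] left=['M', 'Q'] right=[] parent=T
Step 6 (left): focus=Q path=1/1 depth=2 children=[] left=['M'] right=['S'] parent=T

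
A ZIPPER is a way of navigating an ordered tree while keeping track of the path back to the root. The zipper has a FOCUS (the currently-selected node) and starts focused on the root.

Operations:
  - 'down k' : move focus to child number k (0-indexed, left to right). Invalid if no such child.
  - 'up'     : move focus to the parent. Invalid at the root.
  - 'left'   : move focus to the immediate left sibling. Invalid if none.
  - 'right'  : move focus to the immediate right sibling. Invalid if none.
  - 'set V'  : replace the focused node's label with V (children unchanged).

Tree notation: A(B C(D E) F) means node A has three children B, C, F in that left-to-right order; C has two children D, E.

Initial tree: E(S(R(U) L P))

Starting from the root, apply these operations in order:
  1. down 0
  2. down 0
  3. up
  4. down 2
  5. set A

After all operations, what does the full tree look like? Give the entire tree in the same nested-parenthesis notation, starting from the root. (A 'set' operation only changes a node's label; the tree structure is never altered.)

Step 1 (down 0): focus=S path=0 depth=1 children=['R', 'L', 'P'] left=[] right=[] parent=E
Step 2 (down 0): focus=R path=0/0 depth=2 children=['U'] left=[] right=['L', 'P'] parent=S
Step 3 (up): focus=S path=0 depth=1 children=['R', 'L', 'P'] left=[] right=[] parent=E
Step 4 (down 2): focus=P path=0/2 depth=2 children=[] left=['R', 'L'] right=[] parent=S
Step 5 (set A): focus=A path=0/2 depth=2 children=[] left=['R', 'L'] right=[] parent=S

Answer: E(S(R(U) L A))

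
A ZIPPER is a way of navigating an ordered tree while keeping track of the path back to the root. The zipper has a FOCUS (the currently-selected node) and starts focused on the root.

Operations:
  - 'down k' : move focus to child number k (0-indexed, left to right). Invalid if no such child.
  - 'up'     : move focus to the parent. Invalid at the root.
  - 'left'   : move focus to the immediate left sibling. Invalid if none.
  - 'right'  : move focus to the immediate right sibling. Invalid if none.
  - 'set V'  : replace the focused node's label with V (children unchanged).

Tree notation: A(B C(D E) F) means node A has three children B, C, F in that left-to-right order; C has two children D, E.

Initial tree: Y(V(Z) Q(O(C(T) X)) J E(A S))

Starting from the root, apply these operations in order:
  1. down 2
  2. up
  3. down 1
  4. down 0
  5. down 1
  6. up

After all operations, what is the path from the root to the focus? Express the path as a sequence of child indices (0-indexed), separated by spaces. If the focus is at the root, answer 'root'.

Step 1 (down 2): focus=J path=2 depth=1 children=[] left=['V', 'Q'] right=['E'] parent=Y
Step 2 (up): focus=Y path=root depth=0 children=['V', 'Q', 'J', 'E'] (at root)
Step 3 (down 1): focus=Q path=1 depth=1 children=['O'] left=['V'] right=['J', 'E'] parent=Y
Step 4 (down 0): focus=O path=1/0 depth=2 children=['C', 'X'] left=[] right=[] parent=Q
Step 5 (down 1): focus=X path=1/0/1 depth=3 children=[] left=['C'] right=[] parent=O
Step 6 (up): focus=O path=1/0 depth=2 children=['C', 'X'] left=[] right=[] parent=Q

Answer: 1 0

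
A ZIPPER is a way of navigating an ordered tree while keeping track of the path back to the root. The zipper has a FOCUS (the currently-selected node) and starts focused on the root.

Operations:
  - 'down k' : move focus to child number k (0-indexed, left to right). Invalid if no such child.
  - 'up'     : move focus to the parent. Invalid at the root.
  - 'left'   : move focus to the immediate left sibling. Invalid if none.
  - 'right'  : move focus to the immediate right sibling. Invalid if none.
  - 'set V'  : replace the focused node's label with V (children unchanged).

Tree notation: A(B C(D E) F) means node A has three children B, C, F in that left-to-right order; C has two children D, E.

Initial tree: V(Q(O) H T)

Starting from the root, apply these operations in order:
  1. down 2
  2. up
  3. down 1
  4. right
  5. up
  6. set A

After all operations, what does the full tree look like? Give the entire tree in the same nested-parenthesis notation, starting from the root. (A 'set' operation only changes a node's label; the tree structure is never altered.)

Answer: A(Q(O) H T)

Derivation:
Step 1 (down 2): focus=T path=2 depth=1 children=[] left=['Q', 'H'] right=[] parent=V
Step 2 (up): focus=V path=root depth=0 children=['Q', 'H', 'T'] (at root)
Step 3 (down 1): focus=H path=1 depth=1 children=[] left=['Q'] right=['T'] parent=V
Step 4 (right): focus=T path=2 depth=1 children=[] left=['Q', 'H'] right=[] parent=V
Step 5 (up): focus=V path=root depth=0 children=['Q', 'H', 'T'] (at root)
Step 6 (set A): focus=A path=root depth=0 children=['Q', 'H', 'T'] (at root)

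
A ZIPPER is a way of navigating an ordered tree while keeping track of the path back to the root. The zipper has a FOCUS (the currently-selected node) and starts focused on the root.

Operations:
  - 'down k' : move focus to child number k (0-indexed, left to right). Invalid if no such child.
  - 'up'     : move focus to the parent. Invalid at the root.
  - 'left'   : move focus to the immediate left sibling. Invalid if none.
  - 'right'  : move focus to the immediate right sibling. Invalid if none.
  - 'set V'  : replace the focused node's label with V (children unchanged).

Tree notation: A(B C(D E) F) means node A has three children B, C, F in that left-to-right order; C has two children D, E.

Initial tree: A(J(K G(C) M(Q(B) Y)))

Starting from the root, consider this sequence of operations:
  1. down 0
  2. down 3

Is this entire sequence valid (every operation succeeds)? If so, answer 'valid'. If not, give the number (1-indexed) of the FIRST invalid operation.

Answer: 2

Derivation:
Step 1 (down 0): focus=J path=0 depth=1 children=['K', 'G', 'M'] left=[] right=[] parent=A
Step 2 (down 3): INVALID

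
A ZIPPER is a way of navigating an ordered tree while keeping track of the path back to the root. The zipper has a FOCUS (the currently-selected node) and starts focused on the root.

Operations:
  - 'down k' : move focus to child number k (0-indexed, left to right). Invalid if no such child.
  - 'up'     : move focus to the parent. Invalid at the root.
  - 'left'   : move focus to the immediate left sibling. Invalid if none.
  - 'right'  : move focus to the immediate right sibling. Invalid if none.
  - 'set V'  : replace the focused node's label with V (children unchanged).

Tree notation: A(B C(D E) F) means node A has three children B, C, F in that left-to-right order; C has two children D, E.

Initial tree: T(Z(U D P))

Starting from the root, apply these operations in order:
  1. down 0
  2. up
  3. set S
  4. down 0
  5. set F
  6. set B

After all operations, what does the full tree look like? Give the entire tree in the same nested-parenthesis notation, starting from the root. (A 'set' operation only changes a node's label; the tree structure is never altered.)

Answer: S(B(U D P))

Derivation:
Step 1 (down 0): focus=Z path=0 depth=1 children=['U', 'D', 'P'] left=[] right=[] parent=T
Step 2 (up): focus=T path=root depth=0 children=['Z'] (at root)
Step 3 (set S): focus=S path=root depth=0 children=['Z'] (at root)
Step 4 (down 0): focus=Z path=0 depth=1 children=['U', 'D', 'P'] left=[] right=[] parent=S
Step 5 (set F): focus=F path=0 depth=1 children=['U', 'D', 'P'] left=[] right=[] parent=S
Step 6 (set B): focus=B path=0 depth=1 children=['U', 'D', 'P'] left=[] right=[] parent=S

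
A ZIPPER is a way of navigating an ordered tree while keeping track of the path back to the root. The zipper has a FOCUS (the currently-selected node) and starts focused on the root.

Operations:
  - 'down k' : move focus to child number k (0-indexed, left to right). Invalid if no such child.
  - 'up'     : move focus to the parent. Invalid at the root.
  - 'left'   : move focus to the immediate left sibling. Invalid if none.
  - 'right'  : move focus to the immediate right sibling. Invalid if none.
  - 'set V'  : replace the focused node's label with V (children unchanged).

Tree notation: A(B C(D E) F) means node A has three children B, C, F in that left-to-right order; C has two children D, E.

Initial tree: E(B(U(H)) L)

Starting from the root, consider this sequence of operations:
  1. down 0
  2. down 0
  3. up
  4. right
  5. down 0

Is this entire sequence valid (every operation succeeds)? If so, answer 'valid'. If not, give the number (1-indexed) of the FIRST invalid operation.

Answer: 5

Derivation:
Step 1 (down 0): focus=B path=0 depth=1 children=['U'] left=[] right=['L'] parent=E
Step 2 (down 0): focus=U path=0/0 depth=2 children=['H'] left=[] right=[] parent=B
Step 3 (up): focus=B path=0 depth=1 children=['U'] left=[] right=['L'] parent=E
Step 4 (right): focus=L path=1 depth=1 children=[] left=['B'] right=[] parent=E
Step 5 (down 0): INVALID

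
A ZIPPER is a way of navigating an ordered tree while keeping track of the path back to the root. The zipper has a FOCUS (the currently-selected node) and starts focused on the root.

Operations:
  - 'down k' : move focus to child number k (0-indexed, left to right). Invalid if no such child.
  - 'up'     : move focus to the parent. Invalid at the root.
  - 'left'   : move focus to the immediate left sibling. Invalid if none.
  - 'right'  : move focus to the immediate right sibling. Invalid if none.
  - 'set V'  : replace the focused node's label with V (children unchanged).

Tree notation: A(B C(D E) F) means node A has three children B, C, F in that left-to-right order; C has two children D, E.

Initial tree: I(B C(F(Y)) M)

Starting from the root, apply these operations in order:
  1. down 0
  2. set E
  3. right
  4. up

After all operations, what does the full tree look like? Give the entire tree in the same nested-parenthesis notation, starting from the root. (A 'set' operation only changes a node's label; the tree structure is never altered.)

Step 1 (down 0): focus=B path=0 depth=1 children=[] left=[] right=['C', 'M'] parent=I
Step 2 (set E): focus=E path=0 depth=1 children=[] left=[] right=['C', 'M'] parent=I
Step 3 (right): focus=C path=1 depth=1 children=['F'] left=['E'] right=['M'] parent=I
Step 4 (up): focus=I path=root depth=0 children=['E', 'C', 'M'] (at root)

Answer: I(E C(F(Y)) M)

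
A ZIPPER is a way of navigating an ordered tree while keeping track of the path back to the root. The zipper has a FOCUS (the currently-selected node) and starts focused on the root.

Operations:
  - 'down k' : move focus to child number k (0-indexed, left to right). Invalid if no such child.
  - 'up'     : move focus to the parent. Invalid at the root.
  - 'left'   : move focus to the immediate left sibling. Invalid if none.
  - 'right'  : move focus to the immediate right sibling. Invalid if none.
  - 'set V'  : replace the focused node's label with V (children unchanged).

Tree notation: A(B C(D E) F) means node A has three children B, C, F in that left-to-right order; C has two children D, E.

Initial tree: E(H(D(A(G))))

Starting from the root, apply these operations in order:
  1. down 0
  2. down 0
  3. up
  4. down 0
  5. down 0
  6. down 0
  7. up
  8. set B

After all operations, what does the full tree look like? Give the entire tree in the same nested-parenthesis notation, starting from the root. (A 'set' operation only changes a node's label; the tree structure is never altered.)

Answer: E(H(D(B(G))))

Derivation:
Step 1 (down 0): focus=H path=0 depth=1 children=['D'] left=[] right=[] parent=E
Step 2 (down 0): focus=D path=0/0 depth=2 children=['A'] left=[] right=[] parent=H
Step 3 (up): focus=H path=0 depth=1 children=['D'] left=[] right=[] parent=E
Step 4 (down 0): focus=D path=0/0 depth=2 children=['A'] left=[] right=[] parent=H
Step 5 (down 0): focus=A path=0/0/0 depth=3 children=['G'] left=[] right=[] parent=D
Step 6 (down 0): focus=G path=0/0/0/0 depth=4 children=[] left=[] right=[] parent=A
Step 7 (up): focus=A path=0/0/0 depth=3 children=['G'] left=[] right=[] parent=D
Step 8 (set B): focus=B path=0/0/0 depth=3 children=['G'] left=[] right=[] parent=D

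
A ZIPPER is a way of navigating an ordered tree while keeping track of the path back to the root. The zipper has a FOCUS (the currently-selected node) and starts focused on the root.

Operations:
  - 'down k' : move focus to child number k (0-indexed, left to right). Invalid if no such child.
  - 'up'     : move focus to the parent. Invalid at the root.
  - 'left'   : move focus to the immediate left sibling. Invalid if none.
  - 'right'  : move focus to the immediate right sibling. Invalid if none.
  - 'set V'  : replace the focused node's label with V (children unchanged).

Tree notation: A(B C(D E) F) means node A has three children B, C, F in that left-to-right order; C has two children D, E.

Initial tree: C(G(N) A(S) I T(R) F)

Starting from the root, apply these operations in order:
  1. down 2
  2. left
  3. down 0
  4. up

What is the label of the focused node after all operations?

Step 1 (down 2): focus=I path=2 depth=1 children=[] left=['G', 'A'] right=['T', 'F'] parent=C
Step 2 (left): focus=A path=1 depth=1 children=['S'] left=['G'] right=['I', 'T', 'F'] parent=C
Step 3 (down 0): focus=S path=1/0 depth=2 children=[] left=[] right=[] parent=A
Step 4 (up): focus=A path=1 depth=1 children=['S'] left=['G'] right=['I', 'T', 'F'] parent=C

Answer: A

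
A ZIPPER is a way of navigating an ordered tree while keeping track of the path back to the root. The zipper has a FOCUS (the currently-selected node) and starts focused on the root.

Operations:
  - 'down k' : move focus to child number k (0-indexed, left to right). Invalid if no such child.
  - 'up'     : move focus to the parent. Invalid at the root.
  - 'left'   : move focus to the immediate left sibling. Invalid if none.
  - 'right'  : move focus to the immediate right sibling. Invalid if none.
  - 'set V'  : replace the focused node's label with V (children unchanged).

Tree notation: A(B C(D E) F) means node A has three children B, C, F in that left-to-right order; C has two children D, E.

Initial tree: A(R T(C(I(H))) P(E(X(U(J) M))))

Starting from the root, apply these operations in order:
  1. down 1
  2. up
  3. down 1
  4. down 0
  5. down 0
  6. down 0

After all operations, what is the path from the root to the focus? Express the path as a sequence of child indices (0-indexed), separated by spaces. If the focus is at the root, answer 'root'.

Answer: 1 0 0 0

Derivation:
Step 1 (down 1): focus=T path=1 depth=1 children=['C'] left=['R'] right=['P'] parent=A
Step 2 (up): focus=A path=root depth=0 children=['R', 'T', 'P'] (at root)
Step 3 (down 1): focus=T path=1 depth=1 children=['C'] left=['R'] right=['P'] parent=A
Step 4 (down 0): focus=C path=1/0 depth=2 children=['I'] left=[] right=[] parent=T
Step 5 (down 0): focus=I path=1/0/0 depth=3 children=['H'] left=[] right=[] parent=C
Step 6 (down 0): focus=H path=1/0/0/0 depth=4 children=[] left=[] right=[] parent=I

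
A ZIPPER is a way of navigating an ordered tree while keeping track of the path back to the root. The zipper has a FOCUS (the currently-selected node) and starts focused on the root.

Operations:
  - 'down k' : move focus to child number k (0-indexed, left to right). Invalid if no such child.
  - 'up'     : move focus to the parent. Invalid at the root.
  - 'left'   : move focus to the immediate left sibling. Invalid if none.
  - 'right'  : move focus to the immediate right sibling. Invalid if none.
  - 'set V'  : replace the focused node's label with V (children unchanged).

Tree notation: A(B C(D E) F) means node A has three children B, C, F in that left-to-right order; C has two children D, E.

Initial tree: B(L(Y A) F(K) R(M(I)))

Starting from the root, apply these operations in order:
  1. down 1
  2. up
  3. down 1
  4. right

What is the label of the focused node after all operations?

Answer: R

Derivation:
Step 1 (down 1): focus=F path=1 depth=1 children=['K'] left=['L'] right=['R'] parent=B
Step 2 (up): focus=B path=root depth=0 children=['L', 'F', 'R'] (at root)
Step 3 (down 1): focus=F path=1 depth=1 children=['K'] left=['L'] right=['R'] parent=B
Step 4 (right): focus=R path=2 depth=1 children=['M'] left=['L', 'F'] right=[] parent=B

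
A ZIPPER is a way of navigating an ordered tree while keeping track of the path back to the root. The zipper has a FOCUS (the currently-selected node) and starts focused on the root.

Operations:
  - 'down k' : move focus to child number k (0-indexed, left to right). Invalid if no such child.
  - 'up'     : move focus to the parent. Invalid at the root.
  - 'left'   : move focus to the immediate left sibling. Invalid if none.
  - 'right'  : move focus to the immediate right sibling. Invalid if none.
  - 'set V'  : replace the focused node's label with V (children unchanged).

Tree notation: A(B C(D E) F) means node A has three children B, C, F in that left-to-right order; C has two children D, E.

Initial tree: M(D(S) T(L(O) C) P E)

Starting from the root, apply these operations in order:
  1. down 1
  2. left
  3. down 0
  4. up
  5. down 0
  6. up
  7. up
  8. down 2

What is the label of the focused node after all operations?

Step 1 (down 1): focus=T path=1 depth=1 children=['L', 'C'] left=['D'] right=['P', 'E'] parent=M
Step 2 (left): focus=D path=0 depth=1 children=['S'] left=[] right=['T', 'P', 'E'] parent=M
Step 3 (down 0): focus=S path=0/0 depth=2 children=[] left=[] right=[] parent=D
Step 4 (up): focus=D path=0 depth=1 children=['S'] left=[] right=['T', 'P', 'E'] parent=M
Step 5 (down 0): focus=S path=0/0 depth=2 children=[] left=[] right=[] parent=D
Step 6 (up): focus=D path=0 depth=1 children=['S'] left=[] right=['T', 'P', 'E'] parent=M
Step 7 (up): focus=M path=root depth=0 children=['D', 'T', 'P', 'E'] (at root)
Step 8 (down 2): focus=P path=2 depth=1 children=[] left=['D', 'T'] right=['E'] parent=M

Answer: P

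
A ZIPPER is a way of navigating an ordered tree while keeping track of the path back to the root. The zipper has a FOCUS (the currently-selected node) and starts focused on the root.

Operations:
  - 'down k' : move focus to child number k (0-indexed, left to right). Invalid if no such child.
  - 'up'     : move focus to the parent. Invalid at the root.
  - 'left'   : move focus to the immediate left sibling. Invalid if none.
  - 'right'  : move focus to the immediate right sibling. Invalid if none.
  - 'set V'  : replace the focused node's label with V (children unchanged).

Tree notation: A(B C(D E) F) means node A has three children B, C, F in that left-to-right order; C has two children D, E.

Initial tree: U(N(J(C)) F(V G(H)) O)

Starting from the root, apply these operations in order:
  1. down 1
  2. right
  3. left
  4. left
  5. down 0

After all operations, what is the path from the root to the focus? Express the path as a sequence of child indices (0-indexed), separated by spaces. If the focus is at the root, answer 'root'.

Answer: 0 0

Derivation:
Step 1 (down 1): focus=F path=1 depth=1 children=['V', 'G'] left=['N'] right=['O'] parent=U
Step 2 (right): focus=O path=2 depth=1 children=[] left=['N', 'F'] right=[] parent=U
Step 3 (left): focus=F path=1 depth=1 children=['V', 'G'] left=['N'] right=['O'] parent=U
Step 4 (left): focus=N path=0 depth=1 children=['J'] left=[] right=['F', 'O'] parent=U
Step 5 (down 0): focus=J path=0/0 depth=2 children=['C'] left=[] right=[] parent=N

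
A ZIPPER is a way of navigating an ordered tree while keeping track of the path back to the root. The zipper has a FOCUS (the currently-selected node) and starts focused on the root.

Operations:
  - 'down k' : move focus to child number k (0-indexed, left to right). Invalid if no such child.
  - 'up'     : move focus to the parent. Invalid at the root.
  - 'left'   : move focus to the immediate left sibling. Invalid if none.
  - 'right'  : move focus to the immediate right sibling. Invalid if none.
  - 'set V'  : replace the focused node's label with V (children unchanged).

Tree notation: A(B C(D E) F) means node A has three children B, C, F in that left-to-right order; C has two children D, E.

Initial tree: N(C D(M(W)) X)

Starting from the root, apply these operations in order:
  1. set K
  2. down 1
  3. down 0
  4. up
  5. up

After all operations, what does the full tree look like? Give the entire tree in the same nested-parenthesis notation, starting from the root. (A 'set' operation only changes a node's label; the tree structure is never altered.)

Answer: K(C D(M(W)) X)

Derivation:
Step 1 (set K): focus=K path=root depth=0 children=['C', 'D', 'X'] (at root)
Step 2 (down 1): focus=D path=1 depth=1 children=['M'] left=['C'] right=['X'] parent=K
Step 3 (down 0): focus=M path=1/0 depth=2 children=['W'] left=[] right=[] parent=D
Step 4 (up): focus=D path=1 depth=1 children=['M'] left=['C'] right=['X'] parent=K
Step 5 (up): focus=K path=root depth=0 children=['C', 'D', 'X'] (at root)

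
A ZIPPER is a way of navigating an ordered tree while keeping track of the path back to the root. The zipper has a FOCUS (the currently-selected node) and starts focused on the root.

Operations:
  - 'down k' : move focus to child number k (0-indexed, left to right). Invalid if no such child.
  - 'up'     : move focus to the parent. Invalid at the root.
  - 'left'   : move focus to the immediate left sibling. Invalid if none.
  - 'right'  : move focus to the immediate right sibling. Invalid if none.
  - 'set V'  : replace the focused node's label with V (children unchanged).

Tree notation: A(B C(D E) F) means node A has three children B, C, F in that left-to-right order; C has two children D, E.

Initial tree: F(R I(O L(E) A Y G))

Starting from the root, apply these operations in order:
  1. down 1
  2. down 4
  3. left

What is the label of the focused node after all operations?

Step 1 (down 1): focus=I path=1 depth=1 children=['O', 'L', 'A', 'Y', 'G'] left=['R'] right=[] parent=F
Step 2 (down 4): focus=G path=1/4 depth=2 children=[] left=['O', 'L', 'A', 'Y'] right=[] parent=I
Step 3 (left): focus=Y path=1/3 depth=2 children=[] left=['O', 'L', 'A'] right=['G'] parent=I

Answer: Y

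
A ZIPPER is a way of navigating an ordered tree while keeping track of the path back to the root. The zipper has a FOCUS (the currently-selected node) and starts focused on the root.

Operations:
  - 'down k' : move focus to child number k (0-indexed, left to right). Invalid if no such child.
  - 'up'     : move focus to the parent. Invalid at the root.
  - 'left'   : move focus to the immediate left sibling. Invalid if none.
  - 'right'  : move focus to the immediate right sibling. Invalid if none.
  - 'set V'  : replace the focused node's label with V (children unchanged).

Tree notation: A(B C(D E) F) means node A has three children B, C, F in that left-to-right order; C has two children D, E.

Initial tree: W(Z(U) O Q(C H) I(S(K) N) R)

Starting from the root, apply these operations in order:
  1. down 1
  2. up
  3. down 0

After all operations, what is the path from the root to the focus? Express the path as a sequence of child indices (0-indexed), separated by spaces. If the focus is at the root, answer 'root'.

Step 1 (down 1): focus=O path=1 depth=1 children=[] left=['Z'] right=['Q', 'I', 'R'] parent=W
Step 2 (up): focus=W path=root depth=0 children=['Z', 'O', 'Q', 'I', 'R'] (at root)
Step 3 (down 0): focus=Z path=0 depth=1 children=['U'] left=[] right=['O', 'Q', 'I', 'R'] parent=W

Answer: 0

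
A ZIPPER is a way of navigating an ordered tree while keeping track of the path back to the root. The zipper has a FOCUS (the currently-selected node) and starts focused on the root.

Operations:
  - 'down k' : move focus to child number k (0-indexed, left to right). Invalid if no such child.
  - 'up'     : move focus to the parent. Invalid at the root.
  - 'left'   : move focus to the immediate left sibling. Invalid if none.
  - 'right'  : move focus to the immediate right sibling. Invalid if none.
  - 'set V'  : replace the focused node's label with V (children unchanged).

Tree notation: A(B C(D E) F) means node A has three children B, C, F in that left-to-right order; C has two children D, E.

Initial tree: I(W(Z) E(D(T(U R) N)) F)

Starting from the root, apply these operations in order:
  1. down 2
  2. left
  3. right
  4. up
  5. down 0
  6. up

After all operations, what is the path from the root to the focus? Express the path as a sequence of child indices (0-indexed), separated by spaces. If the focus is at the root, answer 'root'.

Answer: root

Derivation:
Step 1 (down 2): focus=F path=2 depth=1 children=[] left=['W', 'E'] right=[] parent=I
Step 2 (left): focus=E path=1 depth=1 children=['D'] left=['W'] right=['F'] parent=I
Step 3 (right): focus=F path=2 depth=1 children=[] left=['W', 'E'] right=[] parent=I
Step 4 (up): focus=I path=root depth=0 children=['W', 'E', 'F'] (at root)
Step 5 (down 0): focus=W path=0 depth=1 children=['Z'] left=[] right=['E', 'F'] parent=I
Step 6 (up): focus=I path=root depth=0 children=['W', 'E', 'F'] (at root)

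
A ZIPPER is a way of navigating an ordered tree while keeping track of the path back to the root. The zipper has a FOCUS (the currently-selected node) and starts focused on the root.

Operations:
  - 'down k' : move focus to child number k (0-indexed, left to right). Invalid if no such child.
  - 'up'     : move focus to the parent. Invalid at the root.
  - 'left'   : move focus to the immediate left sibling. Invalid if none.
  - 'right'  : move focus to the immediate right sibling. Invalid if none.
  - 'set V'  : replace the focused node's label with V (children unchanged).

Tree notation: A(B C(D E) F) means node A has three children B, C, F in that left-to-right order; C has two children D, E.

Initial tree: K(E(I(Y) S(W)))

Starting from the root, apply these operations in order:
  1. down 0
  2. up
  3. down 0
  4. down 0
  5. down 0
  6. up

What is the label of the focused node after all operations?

Answer: I

Derivation:
Step 1 (down 0): focus=E path=0 depth=1 children=['I', 'S'] left=[] right=[] parent=K
Step 2 (up): focus=K path=root depth=0 children=['E'] (at root)
Step 3 (down 0): focus=E path=0 depth=1 children=['I', 'S'] left=[] right=[] parent=K
Step 4 (down 0): focus=I path=0/0 depth=2 children=['Y'] left=[] right=['S'] parent=E
Step 5 (down 0): focus=Y path=0/0/0 depth=3 children=[] left=[] right=[] parent=I
Step 6 (up): focus=I path=0/0 depth=2 children=['Y'] left=[] right=['S'] parent=E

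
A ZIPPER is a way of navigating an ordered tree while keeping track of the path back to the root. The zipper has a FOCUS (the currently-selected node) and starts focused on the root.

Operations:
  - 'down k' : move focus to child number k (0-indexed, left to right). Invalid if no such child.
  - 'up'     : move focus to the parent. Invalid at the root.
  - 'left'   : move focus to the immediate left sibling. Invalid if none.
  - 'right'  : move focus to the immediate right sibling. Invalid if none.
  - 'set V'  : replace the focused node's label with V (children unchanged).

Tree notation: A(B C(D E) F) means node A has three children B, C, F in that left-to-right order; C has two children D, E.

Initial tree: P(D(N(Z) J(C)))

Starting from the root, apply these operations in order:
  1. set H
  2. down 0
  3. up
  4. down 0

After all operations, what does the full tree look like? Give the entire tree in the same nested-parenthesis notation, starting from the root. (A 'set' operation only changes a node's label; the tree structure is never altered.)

Step 1 (set H): focus=H path=root depth=0 children=['D'] (at root)
Step 2 (down 0): focus=D path=0 depth=1 children=['N', 'J'] left=[] right=[] parent=H
Step 3 (up): focus=H path=root depth=0 children=['D'] (at root)
Step 4 (down 0): focus=D path=0 depth=1 children=['N', 'J'] left=[] right=[] parent=H

Answer: H(D(N(Z) J(C)))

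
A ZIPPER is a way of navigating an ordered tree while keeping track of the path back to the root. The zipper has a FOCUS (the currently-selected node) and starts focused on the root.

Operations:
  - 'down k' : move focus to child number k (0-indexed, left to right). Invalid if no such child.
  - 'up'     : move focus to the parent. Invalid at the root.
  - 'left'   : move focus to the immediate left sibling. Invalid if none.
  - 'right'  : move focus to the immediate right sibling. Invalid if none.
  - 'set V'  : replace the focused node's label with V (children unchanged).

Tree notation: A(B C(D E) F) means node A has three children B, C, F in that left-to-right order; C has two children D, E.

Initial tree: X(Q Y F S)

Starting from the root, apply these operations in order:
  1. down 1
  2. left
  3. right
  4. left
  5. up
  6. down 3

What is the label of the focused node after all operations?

Answer: S

Derivation:
Step 1 (down 1): focus=Y path=1 depth=1 children=[] left=['Q'] right=['F', 'S'] parent=X
Step 2 (left): focus=Q path=0 depth=1 children=[] left=[] right=['Y', 'F', 'S'] parent=X
Step 3 (right): focus=Y path=1 depth=1 children=[] left=['Q'] right=['F', 'S'] parent=X
Step 4 (left): focus=Q path=0 depth=1 children=[] left=[] right=['Y', 'F', 'S'] parent=X
Step 5 (up): focus=X path=root depth=0 children=['Q', 'Y', 'F', 'S'] (at root)
Step 6 (down 3): focus=S path=3 depth=1 children=[] left=['Q', 'Y', 'F'] right=[] parent=X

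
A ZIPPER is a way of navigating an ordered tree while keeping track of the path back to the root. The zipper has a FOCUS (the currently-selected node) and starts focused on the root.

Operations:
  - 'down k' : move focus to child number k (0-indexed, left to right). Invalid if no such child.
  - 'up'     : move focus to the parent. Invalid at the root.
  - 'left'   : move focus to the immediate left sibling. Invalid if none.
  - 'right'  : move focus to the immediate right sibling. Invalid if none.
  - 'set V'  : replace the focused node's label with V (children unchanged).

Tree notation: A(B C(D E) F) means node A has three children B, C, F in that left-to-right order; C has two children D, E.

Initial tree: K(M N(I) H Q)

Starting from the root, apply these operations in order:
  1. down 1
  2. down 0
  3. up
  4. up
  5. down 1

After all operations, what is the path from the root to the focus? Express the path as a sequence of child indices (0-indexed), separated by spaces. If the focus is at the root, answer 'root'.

Step 1 (down 1): focus=N path=1 depth=1 children=['I'] left=['M'] right=['H', 'Q'] parent=K
Step 2 (down 0): focus=I path=1/0 depth=2 children=[] left=[] right=[] parent=N
Step 3 (up): focus=N path=1 depth=1 children=['I'] left=['M'] right=['H', 'Q'] parent=K
Step 4 (up): focus=K path=root depth=0 children=['M', 'N', 'H', 'Q'] (at root)
Step 5 (down 1): focus=N path=1 depth=1 children=['I'] left=['M'] right=['H', 'Q'] parent=K

Answer: 1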